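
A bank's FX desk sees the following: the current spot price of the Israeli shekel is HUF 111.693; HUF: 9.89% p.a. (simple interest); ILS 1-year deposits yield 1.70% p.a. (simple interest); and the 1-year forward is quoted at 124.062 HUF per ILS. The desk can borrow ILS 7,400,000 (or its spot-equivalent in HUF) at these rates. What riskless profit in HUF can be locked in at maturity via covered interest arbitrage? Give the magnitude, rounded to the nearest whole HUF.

HUF 25,393,961

T = 1 year.
Route A — deposit ILS, sell forward: 7,400,000 × 1.017000 × 124.062 = HUF 933,665,799.60.
Route B — convert at spot, deposit HUF: 7,400,000 × 111.693 × 1.098900 = HUF 908,271,838.98.
The quoted forward overvalues ILS, so borrow HUF, buy ILS at spot, deposit the ILS at 1.70%, and sell the proceeds forward at 124.062.
The gap between the two covered legs is HUF 25,393,961.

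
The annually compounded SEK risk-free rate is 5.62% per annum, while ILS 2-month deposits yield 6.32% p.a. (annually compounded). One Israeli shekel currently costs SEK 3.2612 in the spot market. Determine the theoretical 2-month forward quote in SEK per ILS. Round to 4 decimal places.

T = 2/12 years.
SEK growth factor: (1 + 0.0562)^(2/12) = 1.0091546.
ILS accumulates by (1 + 0.0632)^(2/12) = 1.0102662.
CIP: F = S · (grow SEK)/(grow ILS) = 3.2612 × 1.0091546/1.0102662 = 3.257612 SEK per ILS.

3.2576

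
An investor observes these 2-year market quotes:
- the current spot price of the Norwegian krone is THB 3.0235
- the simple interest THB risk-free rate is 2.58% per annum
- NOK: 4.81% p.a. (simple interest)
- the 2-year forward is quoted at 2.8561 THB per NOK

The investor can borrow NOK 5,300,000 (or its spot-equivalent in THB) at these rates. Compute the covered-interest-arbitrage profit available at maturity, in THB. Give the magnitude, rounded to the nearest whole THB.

T = 2 years.
Keep in NOK, deliver into the forward: 5,300,000·1.096200·2.8561 = THB 16,593,541.15.
Swap to THB now, deposit: 5,300,000·3.0235·1.051600 = THB 16,851,416.78.
The quoted forward undervalues NOK, so borrow NOK, convert to THB at spot, deposit the THB at 2.58%, and buy NOK forward at 2.8561 to cover the loan.
Arbitrage profit = |16,593,541.15 − 16,851,416.78| = THB 257,876.

THB 257,876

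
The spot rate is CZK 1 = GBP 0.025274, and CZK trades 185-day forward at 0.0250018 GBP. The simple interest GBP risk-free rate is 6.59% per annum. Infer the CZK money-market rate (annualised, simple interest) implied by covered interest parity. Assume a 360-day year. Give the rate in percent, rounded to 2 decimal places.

T = 185/360 years.
CIP gives F = S · g_GBP/g_CZK, so g_GBP/g_CZK = 0.0250018/0.025274 = 0.9892300.
The GBP side grows by 1 + 0.0659×185/360 = 1.0338653.
So the CZK growth factor = 1.0451213.
r = (1.0451213 − 1)/(185/360) = 0.087804 → 8.78%.

8.78%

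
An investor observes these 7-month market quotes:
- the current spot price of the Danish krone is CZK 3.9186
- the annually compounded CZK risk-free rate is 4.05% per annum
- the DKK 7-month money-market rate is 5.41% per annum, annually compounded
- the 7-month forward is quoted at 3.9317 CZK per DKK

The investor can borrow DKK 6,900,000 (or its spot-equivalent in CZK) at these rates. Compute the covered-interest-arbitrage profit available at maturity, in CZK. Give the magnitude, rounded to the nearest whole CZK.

T = 7/12 years.
Keep in DKK, deliver into the forward: 6,900,000·1.031211445·3.9317 = CZK 27,975,456.86.
Swap to CZK now, deposit: 6,900,000·3.9186·1.0234293856 = CZK 27,671,831.69.
The quoted forward overvalues DKK, so borrow CZK, buy DKK at spot, deposit the DKK at 5.41%, and sell the proceeds forward at 3.9317.
Arbitrage profit = |27,975,456.86 − 27,671,831.69| = CZK 303,625.

CZK 303,625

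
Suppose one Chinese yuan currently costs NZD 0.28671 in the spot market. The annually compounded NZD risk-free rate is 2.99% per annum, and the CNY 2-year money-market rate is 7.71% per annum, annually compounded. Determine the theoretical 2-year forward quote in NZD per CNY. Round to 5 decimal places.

0.26213

T = 2 years.
NZD growth factor: (1 + 0.0299)^2 = 1.060694.
CNY growth factor: (1 + 0.0771)^2 = 1.1601444.
So F = 0.28671 × 1.060694 / 1.1601444 = 0.2621325 (NZD/CNY).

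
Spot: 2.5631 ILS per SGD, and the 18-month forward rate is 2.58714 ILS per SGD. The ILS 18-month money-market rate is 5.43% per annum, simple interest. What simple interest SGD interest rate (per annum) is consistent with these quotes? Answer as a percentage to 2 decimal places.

4.76%

T = 18/12 years.
CIP gives F = S · g_ILS/g_SGD, so g_ILS/g_SGD = 2.58714/2.5631 = 1.0093793.
ILS growth factor: 1 + 0.0543×18/12 = 1.081450.
That pins the SGD growth at 1.071401.
(1.071401 − 1)/T = 0.047601, i.e. 4.76%.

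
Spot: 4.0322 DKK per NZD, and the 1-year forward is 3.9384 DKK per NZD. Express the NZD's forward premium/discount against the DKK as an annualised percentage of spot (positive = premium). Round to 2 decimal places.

T = 1 year.
NZD trades forward at -2.32627% vs spot over the period.
×(1/T) gives -2.33% p.a.

-2.33%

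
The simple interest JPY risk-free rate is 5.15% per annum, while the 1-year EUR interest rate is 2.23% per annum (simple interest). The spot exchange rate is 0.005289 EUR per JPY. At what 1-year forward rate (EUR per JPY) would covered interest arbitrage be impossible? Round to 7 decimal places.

0.0051421

T = 1 year.
EUR accumulates by 1 + 0.0223×1 = 1.022300.
Growth of 1 JPY over T: 1 + 0.0515×1 = 1.051500.
CIP: F = S · (grow EUR)/(grow JPY) = 0.005289 × 1.022300/1.051500 = 0.005142125 EUR per JPY.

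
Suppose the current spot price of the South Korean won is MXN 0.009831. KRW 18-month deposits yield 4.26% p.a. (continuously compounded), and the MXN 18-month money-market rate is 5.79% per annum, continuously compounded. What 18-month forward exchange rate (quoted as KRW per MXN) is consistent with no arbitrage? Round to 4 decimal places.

T = 18/12 years.
Growth of 1 MXN over T: e^(0.0579×18/12) = 1.09073306.
KRW accumulates by e^(0.0426×18/12) = 1.06598579.
Forward (MXN per KRW) = 0.009831 × 1.09073306 / 1.06598579 = 0.010059230.
Invert for KRW per MXN: 1 / 0.010059230 = 99.4112.

99.4112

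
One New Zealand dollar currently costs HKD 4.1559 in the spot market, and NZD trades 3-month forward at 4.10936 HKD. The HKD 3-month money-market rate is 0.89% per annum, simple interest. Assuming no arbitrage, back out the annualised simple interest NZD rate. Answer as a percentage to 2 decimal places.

T = 3/12 years.
F/S = 4.10936/4.1559 = 0.9888015 = (growth of HKD) / (growth of NZD).
HKD growth factor: 1 + 0.0089×3/12 = 1.002225.
Hence g_NZD = 1.0135755.
r = (1.0135755 − 1)/(3/12) = 0.054302 → 5.43%.

5.43%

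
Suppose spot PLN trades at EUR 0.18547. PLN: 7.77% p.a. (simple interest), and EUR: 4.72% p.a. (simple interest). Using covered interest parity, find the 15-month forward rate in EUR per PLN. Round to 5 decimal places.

0.17902

T = 15/12 years.
EUR accumulates by 1 + 0.0472×15/12 = 1.059000.
PLN growth factor: 1 + 0.0777×15/12 = 1.097125.
Forward (EUR per PLN) = 0.18547 × 1.059000 / 1.097125 = 0.1790249.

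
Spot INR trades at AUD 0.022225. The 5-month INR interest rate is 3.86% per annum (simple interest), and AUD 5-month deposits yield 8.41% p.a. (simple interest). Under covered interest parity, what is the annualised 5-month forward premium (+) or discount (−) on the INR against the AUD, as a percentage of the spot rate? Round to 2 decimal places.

T = 5/12 years.
No-arbitrage forward: 0.022225 × 1.0350417 / 1.0160833 = 0.022639681 AUD/INR.
(F − S)/S ÷ T = (0.022639681 − 0.022225)/0.022225/(5/12) = 0.044780 → 4.48%.

+4.48%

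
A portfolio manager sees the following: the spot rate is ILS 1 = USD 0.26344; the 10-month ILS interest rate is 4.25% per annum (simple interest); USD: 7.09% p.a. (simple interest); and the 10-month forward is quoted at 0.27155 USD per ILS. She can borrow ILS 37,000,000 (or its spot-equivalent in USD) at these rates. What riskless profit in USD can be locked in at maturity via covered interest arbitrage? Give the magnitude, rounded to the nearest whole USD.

USD 80,012

T = 10/12 years.
Invest the ILS and cover forward: 37,000,000 × 1.0354166667 × 0.27155 = USD 10,403,193.65.
Convert at spot and invest in USD: 37,000,000 × 0.26344 × 1.0590833333 = USD 10,323,181.79.
The quoted forward overvalues ILS, so borrow USD, buy ILS at spot, deposit the ILS at 4.25%, and sell the proceeds forward at 0.27155.
Profit = 10,403,193.65 − 10,323,181.79 = USD 80,012.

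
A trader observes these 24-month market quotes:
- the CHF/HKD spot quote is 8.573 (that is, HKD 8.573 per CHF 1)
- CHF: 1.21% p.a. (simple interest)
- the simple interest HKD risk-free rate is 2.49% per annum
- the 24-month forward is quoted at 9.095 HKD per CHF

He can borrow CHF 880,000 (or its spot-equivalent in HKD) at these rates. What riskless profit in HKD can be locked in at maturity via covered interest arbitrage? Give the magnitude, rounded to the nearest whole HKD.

T = 2 years.
Keep in CHF, deliver into the forward: 880,000·1.024200·9.095 = HKD 8,197,287.12.
Swap to HKD now, deposit: 880,000·8.573·1.049800 = HKD 7,919,943.15.
The quoted forward overvalues CHF, so borrow HKD, buy CHF at spot, deposit the CHF at 1.21%, and sell the proceeds forward at 9.095.
Arbitrage profit = |8,197,287.12 − 7,919,943.15| = HKD 277,344.

HKD 277,344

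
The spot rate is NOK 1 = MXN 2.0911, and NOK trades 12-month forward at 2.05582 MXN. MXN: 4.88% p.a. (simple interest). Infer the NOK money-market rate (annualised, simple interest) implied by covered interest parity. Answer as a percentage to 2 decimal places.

T = 1 year.
By CIP, F/S equals the MXN-to-NOK growth ratio: 2.05582/2.0911 = 0.9831285.
MXN growth factor: 1 + 0.0488×1 = 1.048800.
Hence g_NOK = 1.0667985.
(1.0667985 − 1)/T = 0.066798, i.e. 6.68%.

6.68%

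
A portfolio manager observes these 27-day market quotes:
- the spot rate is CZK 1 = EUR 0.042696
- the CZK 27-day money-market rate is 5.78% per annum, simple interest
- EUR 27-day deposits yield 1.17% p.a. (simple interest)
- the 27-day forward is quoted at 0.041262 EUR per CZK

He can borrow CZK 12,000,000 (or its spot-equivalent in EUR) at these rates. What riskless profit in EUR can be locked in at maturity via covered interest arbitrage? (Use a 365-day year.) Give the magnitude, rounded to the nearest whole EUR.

T = 27/365 years.
Keep in CZK, deliver into the forward: 12,000,000·1.00427562·0.041262 = EUR 497,261.05.
Swap to EUR now, deposit: 12,000,000·0.042696·1.00086548 = EUR 512,795.43.
The quoted forward undervalues CZK, so borrow CZK, convert to EUR at spot, deposit the EUR at 1.17%, and buy CZK forward at 0.041262 to cover the loan.
The gap between the two covered legs is EUR 15,534.

EUR 15,534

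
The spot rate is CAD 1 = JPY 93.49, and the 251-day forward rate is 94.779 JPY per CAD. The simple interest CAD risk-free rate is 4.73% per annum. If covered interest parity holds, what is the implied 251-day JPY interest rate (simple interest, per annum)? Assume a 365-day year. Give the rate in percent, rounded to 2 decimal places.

6.80%

T = 251/365 years.
By CIP, F/S equals the JPY-to-CAD growth ratio: 94.779/93.49 = 1.0137876.
CAD growth factor: 1 + 0.0473×251/365 = 1.0325268.
That pins the JPY growth at 1.0467629.
r = (1.0467629 − 1)/(251/365) = 0.068002 → 6.80%.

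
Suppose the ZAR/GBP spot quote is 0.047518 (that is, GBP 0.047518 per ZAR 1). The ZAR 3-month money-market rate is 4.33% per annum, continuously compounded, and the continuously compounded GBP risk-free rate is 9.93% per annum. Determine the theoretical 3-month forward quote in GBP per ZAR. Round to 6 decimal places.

T = 3/12 years.
GBP accumulates by e^(0.0993×3/12) = 1.0251357.
ZAR growth factor: e^(0.0433×3/12) = 1.0108838.
Forward (GBP per ZAR) = 0.047518 × 1.0251357 / 1.0108838 = 0.04818793.

0.048188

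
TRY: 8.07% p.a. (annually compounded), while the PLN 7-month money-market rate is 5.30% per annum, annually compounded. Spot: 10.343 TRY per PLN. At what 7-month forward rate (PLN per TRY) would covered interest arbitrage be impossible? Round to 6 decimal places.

T = 7/12 years.
TRY accumulates by (1 + 0.0807)^(7/12) = 1.0463123.
PLN accumulates by (1 + 0.0530)^(7/12) = 1.0305836.
CIP: F = S · (grow TRY)/(grow PLN) = 10.343 × 1.0463123/1.0305836 = 10.50085 TRY per PLN.
Invert for PLN per TRY: 1 / 10.50085 = 0.095230.

0.095230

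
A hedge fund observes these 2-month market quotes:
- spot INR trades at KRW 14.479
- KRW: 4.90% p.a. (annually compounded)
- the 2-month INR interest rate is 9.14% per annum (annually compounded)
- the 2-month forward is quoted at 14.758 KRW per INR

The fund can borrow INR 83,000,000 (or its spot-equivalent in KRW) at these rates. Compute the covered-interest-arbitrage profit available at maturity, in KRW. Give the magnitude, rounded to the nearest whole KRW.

KRW 31,523,424

T = 2/12 years.
Keep in INR, deliver into the forward: 83,000,000·1.014683640116·14.758 = KRW 1,242,900,196.35.
Swap to KRW now, deposit: 83,000,000·14.479·1.008004756346 = KRW 1,211,376,771.97.
The quoted forward overvalues INR, so borrow KRW, buy INR at spot, deposit the INR at 9.14%, and sell the proceeds forward at 14.758.
The gap between the two covered legs is KRW 31,523,424.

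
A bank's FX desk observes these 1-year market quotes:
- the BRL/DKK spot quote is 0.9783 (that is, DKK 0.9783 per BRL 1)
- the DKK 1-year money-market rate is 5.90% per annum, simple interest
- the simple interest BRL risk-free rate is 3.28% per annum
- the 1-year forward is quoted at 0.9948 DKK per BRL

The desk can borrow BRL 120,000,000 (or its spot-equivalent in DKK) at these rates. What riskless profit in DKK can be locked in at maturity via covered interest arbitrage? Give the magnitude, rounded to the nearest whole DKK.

T = 1 year.
Route A — deposit BRL, sell forward: 120,000,000 × 1.032800 × 0.9948 = DKK 123,291,532.80.
Route B — convert at spot, deposit DKK: 120,000,000 × 0.9783 × 1.059000 = DKK 124,322,364.00.
The quoted forward undervalues BRL, so borrow BRL, convert to DKK at spot, deposit the DKK at 5.90%, and buy BRL forward at 0.9948 to cover the loan.
Profit = 124,322,364.00 − 123,291,532.80 = DKK 1,030,831.

DKK 1,030,831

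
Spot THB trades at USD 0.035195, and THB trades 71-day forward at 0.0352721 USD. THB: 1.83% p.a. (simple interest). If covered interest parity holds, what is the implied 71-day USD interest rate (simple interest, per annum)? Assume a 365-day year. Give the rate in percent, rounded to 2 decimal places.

T = 71/365 years.
By CIP, F/S equals the USD-to-THB growth ratio: 0.0352721/0.035195 = 1.0021907.
THB growth factor: 1 + 0.0183×71/365 = 1.0035597.
So the USD growth factor = 1.0057582.
r = (1.0057582 − 1)/(71/365) = 0.029602 → 2.96%.

2.96%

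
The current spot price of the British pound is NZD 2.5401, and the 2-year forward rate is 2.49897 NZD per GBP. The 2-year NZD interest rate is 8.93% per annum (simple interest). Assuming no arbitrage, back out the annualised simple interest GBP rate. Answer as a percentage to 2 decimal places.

9.90%

T = 2 years.
CIP gives F = S · g_NZD/g_GBP, so g_NZD/g_GBP = 2.49897/2.5401 = 0.9838077.
The NZD side grows by 1 + 0.0893×2 = 1.178600.
Hence g_GBP = 1.1979983.
(1.1979983 − 1)/T = 0.098999, i.e. 9.90%.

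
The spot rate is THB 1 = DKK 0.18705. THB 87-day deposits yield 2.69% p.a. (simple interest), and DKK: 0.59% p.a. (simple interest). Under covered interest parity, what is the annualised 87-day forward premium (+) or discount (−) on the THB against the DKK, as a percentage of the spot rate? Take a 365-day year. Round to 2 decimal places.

-2.09%

T = 87/365 years.
CIP forward (DKK per THB) = 0.18705 × 1.0014063/1.0064118 = 0.18611969.
(F − S)/S ÷ T = (0.18611969 − 0.18705)/0.18705/(87/365) = -0.020866 → -2.09%.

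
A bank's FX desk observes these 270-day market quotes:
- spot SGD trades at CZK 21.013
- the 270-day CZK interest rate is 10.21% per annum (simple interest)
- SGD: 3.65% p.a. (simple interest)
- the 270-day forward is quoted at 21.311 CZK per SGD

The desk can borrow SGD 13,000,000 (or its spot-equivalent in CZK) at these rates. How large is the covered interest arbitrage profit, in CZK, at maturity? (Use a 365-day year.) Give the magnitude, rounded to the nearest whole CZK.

T = 270/365 years.
Invest the SGD and cover forward: 13,000,000 × 1.027000 × 21.311 = CZK 284,523,161.00.
Convert at spot and invest in CZK: 13,000,000 × 21.013 × 1.0755260274 = CZK 293,800,369.38.
The quoted forward undervalues SGD, so borrow SGD, convert to CZK at spot, deposit the CZK at 10.21%, and buy SGD forward at 21.311 to cover the loan.
Profit = 293,800,369.38 − 284,523,161.00 = CZK 9,277,208.

CZK 9,277,208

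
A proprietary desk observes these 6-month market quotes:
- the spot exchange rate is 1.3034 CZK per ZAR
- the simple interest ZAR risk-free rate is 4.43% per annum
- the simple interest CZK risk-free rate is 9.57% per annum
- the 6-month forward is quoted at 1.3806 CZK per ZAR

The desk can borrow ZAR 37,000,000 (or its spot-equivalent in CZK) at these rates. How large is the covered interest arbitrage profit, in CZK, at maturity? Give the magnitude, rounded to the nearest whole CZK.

CZK 1,680,266

T = 6/12 years.
Keep in ZAR, deliver into the forward: 37,000,000·1.022150·1.3806 = CZK 52,213,670.73.
Swap to CZK now, deposit: 37,000,000·1.3034·1.047850 = CZK 50,533,404.53.
The quoted forward overvalues ZAR, so borrow CZK, buy ZAR at spot, deposit the ZAR at 4.43%, and sell the proceeds forward at 1.3806.
Profit = 52,213,670.73 − 50,533,404.53 = CZK 1,680,266.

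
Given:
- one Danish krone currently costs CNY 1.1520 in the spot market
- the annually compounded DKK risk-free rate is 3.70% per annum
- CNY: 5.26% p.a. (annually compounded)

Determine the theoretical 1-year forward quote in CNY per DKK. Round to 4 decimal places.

1.1693

T = 1 year.
CNY accumulates by (1 + 0.0526)^1 = 1.052600.
DKK growth factor: (1 + 0.0370)^1 = 1.037000.
So F = 1.152 × 1.052600 / 1.037000 = 1.169330 (CNY/DKK).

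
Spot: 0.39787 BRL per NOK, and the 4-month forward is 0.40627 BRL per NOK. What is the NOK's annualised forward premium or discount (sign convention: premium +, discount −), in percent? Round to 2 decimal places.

T = 4/12 years.
(F − S)/S = (0.40627 − 0.39787)/0.39787 = 0.0211124.
Annualise by dividing by T: 0.0211124 / (4/12) = 0.063337 → 6.33%.

+6.33%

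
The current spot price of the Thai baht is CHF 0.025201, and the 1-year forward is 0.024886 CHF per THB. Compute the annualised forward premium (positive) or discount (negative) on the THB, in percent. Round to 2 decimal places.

T = 1 year.
THB trades forward at -1.24995% vs spot over the period.
Per annum: -0.0124995 / 1 = -0.012500 = -1.25%.

-1.25%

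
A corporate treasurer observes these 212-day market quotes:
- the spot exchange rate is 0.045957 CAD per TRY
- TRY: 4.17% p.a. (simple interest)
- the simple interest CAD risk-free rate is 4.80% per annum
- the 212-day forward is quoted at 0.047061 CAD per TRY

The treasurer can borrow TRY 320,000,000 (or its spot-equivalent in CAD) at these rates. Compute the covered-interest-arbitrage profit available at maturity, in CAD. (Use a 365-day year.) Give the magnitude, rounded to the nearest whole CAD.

CAD 308,024

T = 212/365 years.
Keep in TRY, deliver into the forward: 320,000,000·1.024220274·0.047061 = CAD 15,424,265.70.
Swap to CAD now, deposit: 320,000,000·0.045957·1.0278794521 = CAD 15,116,241.91.
The quoted forward overvalues TRY, so borrow CAD, buy TRY at spot, deposit the TRY at 4.17%, and sell the proceeds forward at 0.047061.
Arbitrage profit = |15,424,265.70 − 15,116,241.91| = CAD 308,024.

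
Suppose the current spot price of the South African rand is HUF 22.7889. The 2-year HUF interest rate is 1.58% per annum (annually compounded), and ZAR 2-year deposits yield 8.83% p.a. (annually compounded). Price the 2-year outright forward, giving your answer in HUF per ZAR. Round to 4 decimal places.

T = 2 years.
Growth of 1 HUF over T: (1 + 0.0158)^2 = 1.03184964.
ZAR accumulates by (1 + 0.0883)^2 = 1.18439689.
Forward (HUF per ZAR) = 22.7889 × 1.03184964 / 1.18439689 = 19.853749.

19.8537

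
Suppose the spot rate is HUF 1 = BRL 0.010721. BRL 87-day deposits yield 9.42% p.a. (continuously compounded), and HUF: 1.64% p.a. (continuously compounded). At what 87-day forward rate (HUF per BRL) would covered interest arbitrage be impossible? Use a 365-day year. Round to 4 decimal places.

T = 87/365 years.
BRL accumulates by e^(0.0942×87/365) = 1.02270712.
Growth of 1 HUF over T: e^(0.0164×87/365) = 1.00391669.
CIP: F = S · (grow BRL)/(grow HUF) = 0.010721 × 1.02270712/1.00391669 = 0.010921666 BRL per HUF.
Quoted the other way: 1/0.010921666 = 91.5611 HUF per BRL.

91.5611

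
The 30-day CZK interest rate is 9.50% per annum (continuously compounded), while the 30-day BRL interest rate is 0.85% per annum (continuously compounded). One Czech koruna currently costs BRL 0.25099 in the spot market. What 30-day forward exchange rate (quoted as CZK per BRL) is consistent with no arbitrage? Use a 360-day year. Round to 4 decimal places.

T = 30/360 years.
Growth of 1 BRL over T: e^(0.0085×30/360) = 1.0007086.
CZK accumulates by e^(0.0950×30/360) = 1.0079481.
Forward (BRL per CZK) = 0.25099 × 1.0007086 / 1.0079481 = 0.2491873.
Quoted the other way: 1/0.2491873 = 4.0130 CZK per BRL.

4.0130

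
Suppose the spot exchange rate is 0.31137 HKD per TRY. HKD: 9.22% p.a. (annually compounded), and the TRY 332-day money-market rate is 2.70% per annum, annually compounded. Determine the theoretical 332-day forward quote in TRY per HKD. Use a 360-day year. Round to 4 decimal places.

T = 332/360 years.
HKD accumulates by (1 + 0.0922)^(332/360) = 1.0847337.
TRY accumulates by (1 + 0.0270)^(332/360) = 1.0248741.
So F = 0.31137 × 1.0847337 / 1.0248741 = 0.3295561 (HKD/TRY).
Quoted the other way: 1/0.3295561 = 3.0344 TRY per HKD.

3.0344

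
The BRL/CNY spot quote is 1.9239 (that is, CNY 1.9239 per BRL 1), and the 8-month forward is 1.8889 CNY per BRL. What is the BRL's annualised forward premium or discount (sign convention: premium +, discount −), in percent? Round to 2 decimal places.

-2.73%

T = 8/12 years.
BRL trades forward at -1.81922% vs spot over the period.
Per annum: -0.0181922 / (8/12) = -0.027288 = -2.73%.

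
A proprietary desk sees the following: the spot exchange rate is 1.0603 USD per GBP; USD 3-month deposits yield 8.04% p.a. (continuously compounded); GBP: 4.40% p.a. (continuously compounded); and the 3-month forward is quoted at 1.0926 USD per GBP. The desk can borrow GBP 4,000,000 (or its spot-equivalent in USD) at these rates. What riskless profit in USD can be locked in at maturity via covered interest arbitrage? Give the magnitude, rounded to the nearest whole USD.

USD 91,429

T = 3/12 years.
Invest the GBP and cover forward: 4,000,000 × 1.011060722 × 1.0926 = USD 4,418,739.78.
Convert at spot and invest in USD: 4,000,000 × 1.0603 × 1.020303365 = USD 4,327,310.63.
The quoted forward overvalues GBP, so borrow USD, buy GBP at spot, deposit the GBP at 4.40%, and sell the proceeds forward at 1.0926.
Profit = 4,418,739.78 − 4,327,310.63 = USD 91,429.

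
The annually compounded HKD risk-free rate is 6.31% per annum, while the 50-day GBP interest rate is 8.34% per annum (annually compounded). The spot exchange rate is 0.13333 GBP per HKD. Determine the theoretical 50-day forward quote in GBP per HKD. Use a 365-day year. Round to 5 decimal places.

T = 50/365 years.
GBP growth factor: (1 + 0.0834)^(50/365) = 1.0110336.
Growth of 1 HKD over T: (1 + 0.0631)^(50/365) = 1.0084173.
Forward (GBP per HKD) = 0.13333 × 1.0110336 / 1.0084173 = 0.1336759.

0.13368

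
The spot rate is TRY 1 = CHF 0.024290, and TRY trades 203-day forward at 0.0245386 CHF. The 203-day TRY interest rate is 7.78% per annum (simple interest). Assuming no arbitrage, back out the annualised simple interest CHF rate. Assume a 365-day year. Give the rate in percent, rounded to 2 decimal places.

T = 203/365 years.
By CIP, F/S equals the CHF-to-TRY growth ratio: 0.0245386/0.02429 = 1.0102347.
TRY growth factor: 1 + 0.0778×203/365 = 1.0432696.
So the CHF growth factor = 1.0539472.
r = (1.0539472 − 1)/(203/365) = 0.096999 → 9.70%.

9.70%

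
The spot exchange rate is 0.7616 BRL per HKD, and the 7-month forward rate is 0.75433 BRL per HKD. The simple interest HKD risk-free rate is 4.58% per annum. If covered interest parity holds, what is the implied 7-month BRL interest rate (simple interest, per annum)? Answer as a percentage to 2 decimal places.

T = 7/12 years.
CIP gives F = S · g_BRL/g_HKD, so g_BRL/g_HKD = 0.75433/0.7616 = 0.9904543.
HKD growth factor: 1 + 0.0458×7/12 = 1.0267167.
Hence g_BRL = 1.016916.
r = (1.016916 − 1)/(7/12) = 0.028999 → 2.90%.

2.90%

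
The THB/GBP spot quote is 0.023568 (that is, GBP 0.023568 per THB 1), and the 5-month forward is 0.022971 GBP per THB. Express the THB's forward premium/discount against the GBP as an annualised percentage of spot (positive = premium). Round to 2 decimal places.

T = 5/12 years.
(F − S)/S = (0.022971 − 0.023568)/0.023568 = -0.0253310.
×(1/T) gives -6.08% p.a.

-6.08%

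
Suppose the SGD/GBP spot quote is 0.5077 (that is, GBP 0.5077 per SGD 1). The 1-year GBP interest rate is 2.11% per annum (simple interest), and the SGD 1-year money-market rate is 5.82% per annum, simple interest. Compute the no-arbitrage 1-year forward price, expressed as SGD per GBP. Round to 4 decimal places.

2.0412

T = 1 year.
GBP growth factor: 1 + 0.0211×1 = 1.021100.
SGD growth factor: 1 + 0.0582×1 = 1.058200.
So F = 0.5077 × 1.021100 / 1.058200 = 0.4899003 (GBP/SGD).
Invert for SGD per GBP: 1 / 0.4899003 = 2.0412.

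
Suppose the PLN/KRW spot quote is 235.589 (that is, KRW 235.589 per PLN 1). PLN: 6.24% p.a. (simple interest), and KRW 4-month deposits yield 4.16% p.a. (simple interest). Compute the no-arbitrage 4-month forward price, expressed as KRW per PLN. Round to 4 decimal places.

T = 4/12 years.
Growth of 1 KRW over T: 1 + 0.0416×4/12 = 1.013866667.
Growth of 1 PLN over T: 1 + 0.0624×4/12 = 1.020800.
CIP: F = S · (grow KRW)/(grow PLN) = 235.589 × 1.013866667/1.020800 = 233.988866 KRW per PLN.

233.9889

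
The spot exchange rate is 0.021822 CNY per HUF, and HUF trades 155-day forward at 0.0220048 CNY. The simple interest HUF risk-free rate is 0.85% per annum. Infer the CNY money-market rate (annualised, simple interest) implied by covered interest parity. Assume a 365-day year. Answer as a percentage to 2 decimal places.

2.83%

T = 155/365 years.
F/S = 0.0220048/0.021822 = 1.0083769 = (growth of CNY) / (growth of HUF).
The HUF side grows by 1 + 0.0085×155/365 = 1.0036096.
So the CNY growth factor = 1.0120167.
r = (1.0120167 − 1)/(155/365) = 0.028297 → 2.83%.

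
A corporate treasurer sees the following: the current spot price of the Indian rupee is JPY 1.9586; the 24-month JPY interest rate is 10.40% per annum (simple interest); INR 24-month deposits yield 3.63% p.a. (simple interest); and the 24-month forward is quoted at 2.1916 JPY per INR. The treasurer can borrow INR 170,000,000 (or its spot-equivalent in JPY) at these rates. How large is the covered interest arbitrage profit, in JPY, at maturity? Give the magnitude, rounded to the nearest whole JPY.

JPY 2,597,369

T = 2 years.
Route A — deposit INR, sell forward: 170,000,000 × 1.072600 × 2.1916 = JPY 399,620,727.20.
Route B — convert at spot, deposit JPY: 170,000,000 × 1.9586 × 1.208000 = JPY 402,218,096.00.
The quoted forward undervalues INR, so borrow INR, convert to JPY at spot, deposit the JPY at 10.40%, and buy INR forward at 2.1916 to cover the loan.
Profit = 402,218,096.00 − 399,620,727.20 = JPY 2,597,369.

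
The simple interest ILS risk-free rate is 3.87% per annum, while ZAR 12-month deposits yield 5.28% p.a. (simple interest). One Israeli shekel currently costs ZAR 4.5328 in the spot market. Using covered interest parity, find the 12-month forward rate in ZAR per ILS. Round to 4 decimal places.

4.5943

T = 1 year.
Growth of 1 ZAR over T: 1 + 0.0528×1 = 1.052800.
ILS accumulates by 1 + 0.0387×1 = 1.038700.
Forward (ZAR per ILS) = 4.5328 × 1.052800 / 1.038700 = 4.594331.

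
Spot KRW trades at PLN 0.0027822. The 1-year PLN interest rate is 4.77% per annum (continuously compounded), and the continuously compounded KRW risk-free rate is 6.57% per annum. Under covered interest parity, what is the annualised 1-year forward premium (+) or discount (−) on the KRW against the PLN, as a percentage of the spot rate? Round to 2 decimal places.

T = 1 year.
No-arbitrage forward: 0.0027822 × 1.048856 / 1.0679063 = 0.0027325685 PLN/KRW.
(F − S)/S ÷ T = (0.0027325685 − 0.0027822)/0.0027822/1 = -0.017839 → -1.78%.

-1.78%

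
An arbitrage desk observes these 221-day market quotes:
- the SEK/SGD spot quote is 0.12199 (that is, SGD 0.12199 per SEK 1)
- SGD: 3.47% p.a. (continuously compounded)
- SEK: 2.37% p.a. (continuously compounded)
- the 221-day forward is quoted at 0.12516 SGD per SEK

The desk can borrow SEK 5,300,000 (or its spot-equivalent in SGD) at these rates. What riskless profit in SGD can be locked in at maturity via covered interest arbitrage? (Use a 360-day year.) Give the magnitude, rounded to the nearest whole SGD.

T = 221/360 years.
Keep in SEK, deliver into the forward: 5,300,000·1.01465552·0.12516 = SGD 673,069.71.
Swap to SGD now, deposit: 5,300,000·0.12199·1.02153045 = SGD 660,467.45.
The quoted forward overvalues SEK, so borrow SGD, buy SEK at spot, deposit the SEK at 2.37%, and sell the proceeds forward at 0.12516.
Profit = 673,069.71 − 660,467.45 = SGD 12,602.

SGD 12,602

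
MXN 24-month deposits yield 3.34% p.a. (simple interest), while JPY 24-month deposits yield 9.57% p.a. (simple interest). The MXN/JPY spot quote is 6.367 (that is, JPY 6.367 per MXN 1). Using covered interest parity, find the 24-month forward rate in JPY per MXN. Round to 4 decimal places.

7.1107

T = 2 years.
JPY accumulates by 1 + 0.0957×2 = 1.191400.
MXN accumulates by 1 + 0.0334×2 = 1.066800.
Forward (JPY per MXN) = 6.367 × 1.191400 / 1.066800 = 7.110652.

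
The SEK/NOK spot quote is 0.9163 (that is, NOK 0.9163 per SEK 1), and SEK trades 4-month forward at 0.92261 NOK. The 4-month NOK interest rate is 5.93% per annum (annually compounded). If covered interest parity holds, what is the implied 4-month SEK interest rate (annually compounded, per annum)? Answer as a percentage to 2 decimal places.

T = 4/12 years.
F/S = 0.92261/0.9163 = 1.0068864 = (growth of NOK) / (growth of SEK).
NOK growth factor: (1 + 0.0593)^(4/12) = 1.0193883.
That pins the SEK growth at 1.0124164.
r = 1.0124164^(12/4) − 1 = 0.037714 → 3.77%.

3.77%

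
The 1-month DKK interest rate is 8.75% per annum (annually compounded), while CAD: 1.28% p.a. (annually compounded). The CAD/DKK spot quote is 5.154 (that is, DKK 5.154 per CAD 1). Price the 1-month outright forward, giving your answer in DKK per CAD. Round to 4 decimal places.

5.1847

T = 1/12 years.
DKK growth factor: (1 + 0.0875)^(1/12) = 1.0070146.
CAD growth factor: (1 + 0.0128)^(1/12) = 1.0010605.
So F = 5.154 × 1.0070146 / 1.0010605 = 5.184655 (DKK/CAD).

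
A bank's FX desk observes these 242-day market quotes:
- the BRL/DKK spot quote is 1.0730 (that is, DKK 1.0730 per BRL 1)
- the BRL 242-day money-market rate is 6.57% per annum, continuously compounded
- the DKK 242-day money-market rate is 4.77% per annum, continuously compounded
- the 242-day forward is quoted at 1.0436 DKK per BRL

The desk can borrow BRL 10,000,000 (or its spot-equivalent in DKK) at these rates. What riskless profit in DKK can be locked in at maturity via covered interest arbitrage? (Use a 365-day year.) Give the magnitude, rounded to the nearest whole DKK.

T = 242/365 years.
Keep in BRL, deliver into the forward: 10,000,000·1.0445226638·1.0436 = DKK 10,900,638.52.
Swap to DKK now, deposit: 10,000,000·1.0730·1.0321311615 = DKK 11,074,767.36.
The quoted forward undervalues BRL, so borrow BRL, convert to DKK at spot, deposit the DKK at 4.77%, and buy BRL forward at 1.0436 to cover the loan.
Arbitrage profit = |10,900,638.52 − 11,074,767.36| = DKK 174,129.

DKK 174,129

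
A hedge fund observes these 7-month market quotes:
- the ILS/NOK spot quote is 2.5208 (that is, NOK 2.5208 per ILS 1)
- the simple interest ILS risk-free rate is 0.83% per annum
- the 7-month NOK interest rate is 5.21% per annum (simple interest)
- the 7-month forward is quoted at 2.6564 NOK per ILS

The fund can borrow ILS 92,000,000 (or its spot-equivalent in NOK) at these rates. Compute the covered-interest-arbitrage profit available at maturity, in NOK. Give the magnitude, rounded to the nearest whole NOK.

T = 7/12 years.
Keep in ILS, deliver into the forward: 92,000,000·1.00484166667·2.6564 = NOK 245,572,049.11.
Swap to NOK now, deposit: 92,000,000·2.5208·1.03039166667 = NOK 238,961,840.83.
The quoted forward overvalues ILS, so borrow NOK, buy ILS at spot, deposit the ILS at 0.83%, and sell the proceeds forward at 2.6564.
Profit = 245,572,049.11 − 238,961,840.83 = NOK 6,610,208.

NOK 6,610,208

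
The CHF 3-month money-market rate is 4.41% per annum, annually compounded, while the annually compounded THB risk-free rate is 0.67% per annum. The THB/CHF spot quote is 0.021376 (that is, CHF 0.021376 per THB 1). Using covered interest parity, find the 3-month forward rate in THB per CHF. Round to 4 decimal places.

46.3568

T = 3/12 years.
CHF growth factor: (1 + 0.0441)^(3/12) = 1.01084723.
THB accumulates by (1 + 0.0067)^(3/12) = 1.00167081.
Forward (CHF per THB) = 0.021376 × 1.01084723 / 1.00167081 = 0.021571828.
Quoted the other way: 1/0.021571828 = 46.3568 THB per CHF.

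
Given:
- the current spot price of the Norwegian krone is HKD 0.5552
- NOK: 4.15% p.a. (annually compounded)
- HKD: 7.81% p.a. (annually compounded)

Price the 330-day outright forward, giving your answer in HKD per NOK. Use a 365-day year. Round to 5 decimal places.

0.57281

T = 330/365 years.
HKD accumulates by (1 + 0.0781)^(330/365) = 1.0703538.
NOK accumulates by (1 + 0.0415)^(330/365) = 1.037447.
So F = 0.5552 × 1.0703538 / 1.037447 = 0.5728104 (HKD/NOK).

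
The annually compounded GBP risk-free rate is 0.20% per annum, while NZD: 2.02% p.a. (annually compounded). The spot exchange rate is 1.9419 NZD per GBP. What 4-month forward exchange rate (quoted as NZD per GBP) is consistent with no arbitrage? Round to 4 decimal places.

1.9536

T = 4/12 years.
NZD accumulates by (1 + 0.0202)^(4/12) = 1.0066885.
GBP accumulates by (1 + 0.0020)^(4/12) = 1.0006662.
CIP: F = S · (grow NZD)/(grow GBP) = 1.9419 × 1.0066885/1.0006662 = 1.953587 NZD per GBP.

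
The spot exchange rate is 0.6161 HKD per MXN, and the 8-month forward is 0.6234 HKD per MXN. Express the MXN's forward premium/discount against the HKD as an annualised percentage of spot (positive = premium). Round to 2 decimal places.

T = 8/12 years.
(F − S)/S = (0.6234 − 0.6161)/0.6161 = 0.0118487.
×(1/T) gives 1.78% p.a.

+1.78%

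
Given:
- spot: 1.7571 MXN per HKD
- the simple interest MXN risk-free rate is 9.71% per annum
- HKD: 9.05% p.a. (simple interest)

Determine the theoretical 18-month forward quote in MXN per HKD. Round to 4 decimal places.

T = 18/12 years.
Growth of 1 MXN over T: 1 + 0.0971×18/12 = 1.145650.
HKD growth factor: 1 + 0.0905×18/12 = 1.135750.
So F = 1.7571 × 1.145650 / 1.135750 = 1.772416 (MXN/HKD).

1.7724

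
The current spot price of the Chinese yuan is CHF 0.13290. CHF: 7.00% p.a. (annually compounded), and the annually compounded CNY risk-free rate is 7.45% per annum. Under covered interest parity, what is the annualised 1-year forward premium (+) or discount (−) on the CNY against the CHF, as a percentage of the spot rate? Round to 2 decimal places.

-0.42%

T = 1 year.
No-arbitrage forward: 0.1329 × 1.070000 / 1.074500 = 0.13234342 CHF/CNY.
(F − S)/S ÷ T = (0.13234342 − 0.1329)/0.1329/1 = -0.004188 → -0.42%.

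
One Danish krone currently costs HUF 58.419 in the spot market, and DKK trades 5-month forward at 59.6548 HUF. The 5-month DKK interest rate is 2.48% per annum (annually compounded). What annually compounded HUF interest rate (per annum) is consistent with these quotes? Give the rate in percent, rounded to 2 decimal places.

7.76%

T = 5/12 years.
CIP gives F = S · g_HUF/g_DKK, so g_HUF/g_DKK = 59.6548/58.419 = 1.0211541.
DKK growth factor: (1 + 0.0248)^(5/12) = 1.0102596.
Hence g_HUF = 1.0316307.
r = 1.0316307^(12/5) − 1 = 0.077602 → 7.76%.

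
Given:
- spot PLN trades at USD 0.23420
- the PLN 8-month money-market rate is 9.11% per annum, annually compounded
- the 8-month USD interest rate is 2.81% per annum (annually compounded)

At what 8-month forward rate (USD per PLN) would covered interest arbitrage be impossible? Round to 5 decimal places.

0.22510

T = 8/12 years.
USD accumulates by (1 + 0.0281)^(8/12) = 1.0186467.
PLN growth factor: (1 + 0.0911)^(8/12) = 1.0598467.
So F = 0.2342 × 1.0186467 / 1.0598467 = 0.2250958 (USD/PLN).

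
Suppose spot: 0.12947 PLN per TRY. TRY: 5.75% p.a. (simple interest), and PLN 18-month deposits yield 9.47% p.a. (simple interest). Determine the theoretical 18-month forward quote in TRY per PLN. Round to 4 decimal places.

7.3464

T = 18/12 years.
Growth of 1 PLN over T: 1 + 0.0947×18/12 = 1.142050.
TRY accumulates by 1 + 0.0575×18/12 = 1.086250.
So F = 0.12947 × 1.142050 / 1.086250 = 0.1361208 (PLN/TRY).
Invert for TRY per PLN: 1 / 0.1361208 = 7.3464.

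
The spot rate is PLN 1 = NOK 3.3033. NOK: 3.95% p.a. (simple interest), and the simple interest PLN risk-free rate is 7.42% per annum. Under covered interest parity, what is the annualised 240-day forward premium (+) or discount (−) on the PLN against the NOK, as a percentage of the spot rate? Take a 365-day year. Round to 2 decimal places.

-3.31%

T = 240/365 years.
F = S · g_NOK/g_PLN = 3.3033 × 1.0259726/1.048789 = 3.2314367.
(F − S)/S ÷ T = (3.2314367 − 3.3033)/3.3033/(240/365) = -0.033086 → -3.31%.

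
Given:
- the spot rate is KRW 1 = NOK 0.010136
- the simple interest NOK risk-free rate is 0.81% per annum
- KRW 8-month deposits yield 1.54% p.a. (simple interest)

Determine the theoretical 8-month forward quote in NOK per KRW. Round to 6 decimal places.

T = 8/12 years.
NOK growth factor: 1 + 0.0081×8/12 = 1.005400.
Growth of 1 KRW over T: 1 + 0.0154×8/12 = 1.0102667.
So F = 0.010136 × 1.005400 / 1.0102667 = 0.01008717 (NOK/KRW).

0.010087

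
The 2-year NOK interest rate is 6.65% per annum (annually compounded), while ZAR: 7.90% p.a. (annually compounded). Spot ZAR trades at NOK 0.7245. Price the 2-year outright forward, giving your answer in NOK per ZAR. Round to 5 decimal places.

T = 2 years.
Growth of 1 NOK over T: (1 + 0.0665)^2 = 1.1374222.
ZAR growth factor: (1 + 0.0790)^2 = 1.164241.
Forward (NOK per ZAR) = 0.7245 × 1.1374222 / 1.164241 = 0.7078108.

0.70781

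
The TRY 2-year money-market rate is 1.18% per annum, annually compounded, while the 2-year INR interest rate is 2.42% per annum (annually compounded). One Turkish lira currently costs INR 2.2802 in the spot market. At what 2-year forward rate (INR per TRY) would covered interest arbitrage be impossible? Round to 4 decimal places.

2.3364

T = 2 years.
INR growth factor: (1 + 0.0242)^2 = 1.0489856.
Growth of 1 TRY over T: (1 + 0.0118)^2 = 1.0237392.
CIP: F = S · (grow INR)/(grow TRY) = 2.2802 × 1.0489856/1.0237392 = 2.336432 INR per TRY.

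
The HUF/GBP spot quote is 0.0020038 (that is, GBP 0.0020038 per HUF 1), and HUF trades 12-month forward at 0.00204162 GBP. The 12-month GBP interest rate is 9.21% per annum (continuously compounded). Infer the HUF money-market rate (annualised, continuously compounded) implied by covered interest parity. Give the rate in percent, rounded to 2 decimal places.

7.34%

T = 1 year.
By CIP, F/S equals the GBP-to-HUF growth ratio: 0.00204162/0.0020038 = 1.0188741.
GBP growth factor: e^(0.0921×1) = 1.0964745.
So the HUF growth factor = 1.0761629.
Take logs: ln 1.0761629 / 1 = 0.073402, so 7.34%.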